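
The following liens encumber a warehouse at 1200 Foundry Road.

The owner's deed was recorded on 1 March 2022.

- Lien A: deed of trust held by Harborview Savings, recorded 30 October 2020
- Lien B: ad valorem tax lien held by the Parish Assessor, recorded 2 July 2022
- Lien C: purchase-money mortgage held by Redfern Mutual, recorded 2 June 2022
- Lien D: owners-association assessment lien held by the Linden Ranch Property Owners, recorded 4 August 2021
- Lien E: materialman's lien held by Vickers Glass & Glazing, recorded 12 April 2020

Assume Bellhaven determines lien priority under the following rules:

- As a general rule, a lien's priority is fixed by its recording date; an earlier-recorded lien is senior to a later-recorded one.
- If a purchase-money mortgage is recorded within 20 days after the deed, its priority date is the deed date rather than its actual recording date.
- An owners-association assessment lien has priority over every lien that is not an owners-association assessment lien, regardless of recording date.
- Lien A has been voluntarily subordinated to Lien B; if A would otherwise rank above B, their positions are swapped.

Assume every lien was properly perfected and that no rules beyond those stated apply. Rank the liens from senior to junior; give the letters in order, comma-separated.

Effective dates after the stated exceptions: C missed the 20-day window (93 days after the deed), so its recording date stands.
As an owners-association assessment lien, D is senior to every other lien.
Remaining liens by effective date: E (12 April 2020), A (30 October 2020), C (2 June 2022), B (2 July 2022).
Because A would otherwise rank above B, the subordination swaps them.

D, E, B, C, A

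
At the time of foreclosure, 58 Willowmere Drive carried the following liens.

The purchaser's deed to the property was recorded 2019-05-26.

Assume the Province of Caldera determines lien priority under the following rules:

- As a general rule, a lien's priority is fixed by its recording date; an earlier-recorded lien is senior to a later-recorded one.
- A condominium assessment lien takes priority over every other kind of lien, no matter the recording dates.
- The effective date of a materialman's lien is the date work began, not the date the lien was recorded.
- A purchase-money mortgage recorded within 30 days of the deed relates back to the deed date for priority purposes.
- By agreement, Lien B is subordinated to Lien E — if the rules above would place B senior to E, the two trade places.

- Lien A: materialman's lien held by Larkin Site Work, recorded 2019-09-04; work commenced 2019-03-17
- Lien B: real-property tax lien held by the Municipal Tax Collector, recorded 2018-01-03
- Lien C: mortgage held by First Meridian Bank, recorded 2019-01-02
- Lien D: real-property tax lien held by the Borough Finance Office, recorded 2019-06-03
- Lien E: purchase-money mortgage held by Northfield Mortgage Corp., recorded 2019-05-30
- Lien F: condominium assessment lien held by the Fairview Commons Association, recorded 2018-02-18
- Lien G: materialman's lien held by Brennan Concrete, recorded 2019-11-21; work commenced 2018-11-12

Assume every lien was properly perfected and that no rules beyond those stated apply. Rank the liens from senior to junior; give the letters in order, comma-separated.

Effective dates after the stated exceptions: A's effective date is 2019-03-17, when work began; E was recorded within the 30-day window, so its effective date is the deed date 2019-05-26; G is treated as recorded 2018-11-12, the work-commencement date.
As a condominium assessment lien, F is senior to every other lien.
Among the remaining liens, by effective date: B (2018-01-03), G (2018-11-12), C (2019-01-02), A (2019-03-17), E (2019-05-26), D (2019-06-03).
Because B would otherwise rank above E, the subordination swaps them.

F, E, G, C, A, B, D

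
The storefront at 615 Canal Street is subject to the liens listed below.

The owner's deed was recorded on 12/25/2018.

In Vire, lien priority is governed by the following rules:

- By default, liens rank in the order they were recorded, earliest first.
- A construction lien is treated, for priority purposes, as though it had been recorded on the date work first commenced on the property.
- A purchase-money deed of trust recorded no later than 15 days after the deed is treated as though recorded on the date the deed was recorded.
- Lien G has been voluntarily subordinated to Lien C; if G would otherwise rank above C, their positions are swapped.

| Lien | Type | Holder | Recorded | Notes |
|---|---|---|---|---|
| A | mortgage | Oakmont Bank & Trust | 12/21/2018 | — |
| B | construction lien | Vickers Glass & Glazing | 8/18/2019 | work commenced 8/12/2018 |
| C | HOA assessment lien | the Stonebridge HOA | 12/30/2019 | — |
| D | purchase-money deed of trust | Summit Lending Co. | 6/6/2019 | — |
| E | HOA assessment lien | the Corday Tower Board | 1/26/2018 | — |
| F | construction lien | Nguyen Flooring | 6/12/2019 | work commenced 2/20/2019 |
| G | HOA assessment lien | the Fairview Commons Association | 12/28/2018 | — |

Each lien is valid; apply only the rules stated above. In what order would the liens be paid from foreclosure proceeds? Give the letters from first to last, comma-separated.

E, B, A, C, F, D, G

Effective dates: B is treated as recorded 8/12/2018, the work-commencement date; D missed the 15-day window (163 days after the deed), so its recording date stands; F's effective date is 2/20/2019, when work began.
Ordering by effective date: E (1/26/2018), B (8/12/2018), A (12/21/2018), G (12/28/2018), F (2/20/2019), D (6/6/2019), C (12/30/2019).
The subordination applies — G was senior to C — so G and C swap.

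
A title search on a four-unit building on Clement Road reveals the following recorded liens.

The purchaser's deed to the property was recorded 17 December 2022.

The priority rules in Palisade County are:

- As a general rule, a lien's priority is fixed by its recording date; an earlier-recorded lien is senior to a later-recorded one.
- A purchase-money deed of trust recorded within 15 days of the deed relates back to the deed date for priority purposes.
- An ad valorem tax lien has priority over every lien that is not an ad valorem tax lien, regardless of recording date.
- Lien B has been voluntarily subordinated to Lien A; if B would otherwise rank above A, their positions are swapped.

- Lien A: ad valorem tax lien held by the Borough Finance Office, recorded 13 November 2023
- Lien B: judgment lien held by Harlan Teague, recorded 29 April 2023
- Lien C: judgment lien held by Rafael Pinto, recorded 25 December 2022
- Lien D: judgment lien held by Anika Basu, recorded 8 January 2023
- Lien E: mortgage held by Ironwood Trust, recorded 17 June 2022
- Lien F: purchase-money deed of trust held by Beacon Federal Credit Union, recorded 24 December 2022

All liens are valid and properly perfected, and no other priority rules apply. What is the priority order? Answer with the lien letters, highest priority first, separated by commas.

Adjusting effective dates: F was recorded within the 15-day window, so its effective date is the deed date 17 December 2022.
A is an ad valorem tax lien, so it outranks all other liens regardless of date.
Remaining liens by effective date: E (17 June 2022), F (17 December 2022), C (25 December 2022), D (8 January 2023), B (29 April 2023).
B already ranks below A; the subordination has no effect.

A, E, F, C, D, B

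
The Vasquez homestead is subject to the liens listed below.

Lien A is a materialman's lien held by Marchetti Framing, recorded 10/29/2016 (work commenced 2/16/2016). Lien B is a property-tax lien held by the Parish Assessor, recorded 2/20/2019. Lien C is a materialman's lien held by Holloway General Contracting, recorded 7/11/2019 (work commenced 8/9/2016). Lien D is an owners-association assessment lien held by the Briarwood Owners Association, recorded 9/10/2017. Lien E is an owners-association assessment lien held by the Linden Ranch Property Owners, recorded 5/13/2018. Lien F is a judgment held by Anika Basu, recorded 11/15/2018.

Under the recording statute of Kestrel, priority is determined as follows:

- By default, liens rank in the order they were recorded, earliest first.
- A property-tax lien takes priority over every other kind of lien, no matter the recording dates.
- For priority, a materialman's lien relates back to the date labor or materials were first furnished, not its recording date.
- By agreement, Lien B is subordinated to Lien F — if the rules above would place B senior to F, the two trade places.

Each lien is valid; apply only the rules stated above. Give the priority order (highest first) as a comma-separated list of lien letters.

F, A, C, D, E, B

Effective dates: A relates back to 2/16/2016 (work commenced); C relates back to 8/9/2016 (work commenced).
As a property-tax lien, B is senior to every other lien.
Among the remaining liens, by effective date: A (2/16/2016), C (8/9/2016), D (9/10/2017), E (5/13/2018), F (11/15/2018).
B would otherwise be senior to F, so under the subordination agreement B and F exchange positions.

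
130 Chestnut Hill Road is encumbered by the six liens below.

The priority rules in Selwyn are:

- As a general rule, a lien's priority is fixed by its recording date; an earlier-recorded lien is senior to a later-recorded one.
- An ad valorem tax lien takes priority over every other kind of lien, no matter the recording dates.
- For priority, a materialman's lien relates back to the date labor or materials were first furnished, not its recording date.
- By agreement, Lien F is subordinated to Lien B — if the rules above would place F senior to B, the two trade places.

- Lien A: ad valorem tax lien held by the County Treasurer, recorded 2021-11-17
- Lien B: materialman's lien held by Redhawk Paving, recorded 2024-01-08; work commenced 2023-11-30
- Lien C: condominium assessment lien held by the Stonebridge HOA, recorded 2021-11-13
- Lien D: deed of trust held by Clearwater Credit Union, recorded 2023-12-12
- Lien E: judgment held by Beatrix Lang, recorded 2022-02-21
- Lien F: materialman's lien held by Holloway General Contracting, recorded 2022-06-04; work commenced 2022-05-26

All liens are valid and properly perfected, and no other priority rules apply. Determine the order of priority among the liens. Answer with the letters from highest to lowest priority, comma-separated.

A, C, E, B, F, D

Effective dates: B relates back to 2023-11-30 (work commenced); F's effective date is 2022-05-26, when work began.
As an ad valorem tax lien, A is senior to every other lien.
Ordering the rest by effective date: C (2021-11-13), E (2022-02-21), F (2022-05-26), B (2023-11-30), D (2023-12-12).
Because F would otherwise rank above B, the subordination swaps them.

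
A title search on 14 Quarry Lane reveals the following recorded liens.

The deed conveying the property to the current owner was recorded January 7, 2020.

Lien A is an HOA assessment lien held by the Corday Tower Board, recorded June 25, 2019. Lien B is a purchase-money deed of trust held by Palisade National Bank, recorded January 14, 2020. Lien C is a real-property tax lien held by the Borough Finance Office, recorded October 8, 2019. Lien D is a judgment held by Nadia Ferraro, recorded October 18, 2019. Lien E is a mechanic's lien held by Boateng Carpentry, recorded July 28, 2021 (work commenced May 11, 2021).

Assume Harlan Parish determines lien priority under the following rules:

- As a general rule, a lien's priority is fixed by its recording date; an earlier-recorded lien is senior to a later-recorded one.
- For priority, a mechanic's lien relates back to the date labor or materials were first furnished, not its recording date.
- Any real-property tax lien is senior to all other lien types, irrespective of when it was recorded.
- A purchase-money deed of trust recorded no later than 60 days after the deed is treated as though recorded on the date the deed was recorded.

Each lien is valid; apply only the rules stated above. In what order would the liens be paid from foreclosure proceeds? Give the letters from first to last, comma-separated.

Adjusting effective dates: B relates back to the deed date January 7, 2020; E relates back to May 11, 2021 (work commenced).
As a real-property tax lien, C is senior to every other lien.
The other liens, earliest effective date first: A (June 25, 2019), D (October 18, 2019), B (January 7, 2020), E (May 11, 2021).

C, A, D, B, E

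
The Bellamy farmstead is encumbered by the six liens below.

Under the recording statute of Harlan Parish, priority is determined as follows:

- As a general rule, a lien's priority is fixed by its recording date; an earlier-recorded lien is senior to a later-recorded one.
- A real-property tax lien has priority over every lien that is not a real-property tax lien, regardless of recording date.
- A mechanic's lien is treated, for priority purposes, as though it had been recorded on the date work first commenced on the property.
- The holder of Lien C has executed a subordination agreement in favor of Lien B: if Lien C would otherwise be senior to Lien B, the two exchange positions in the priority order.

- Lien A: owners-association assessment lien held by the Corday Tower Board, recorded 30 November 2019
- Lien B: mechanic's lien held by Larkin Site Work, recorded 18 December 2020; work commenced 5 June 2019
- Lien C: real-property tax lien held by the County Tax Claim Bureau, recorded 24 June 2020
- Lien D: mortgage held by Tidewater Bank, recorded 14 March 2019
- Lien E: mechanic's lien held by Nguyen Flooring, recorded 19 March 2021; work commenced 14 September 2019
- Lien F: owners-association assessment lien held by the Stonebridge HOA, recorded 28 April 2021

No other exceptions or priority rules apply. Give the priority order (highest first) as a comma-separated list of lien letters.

B, D, C, E, A, F

Adjusting effective dates: B is treated as recorded 5 June 2019, the work-commencement date; E relates back to 14 September 2019 (work commenced).
C is a real-property tax lien and takes priority over every other lien.
Ordering the rest by effective date: D (14 March 2019), B (5 June 2019), E (14 September 2019), A (30 November 2019), F (28 April 2021).
C is senior to B before the subordination, so the two trade places.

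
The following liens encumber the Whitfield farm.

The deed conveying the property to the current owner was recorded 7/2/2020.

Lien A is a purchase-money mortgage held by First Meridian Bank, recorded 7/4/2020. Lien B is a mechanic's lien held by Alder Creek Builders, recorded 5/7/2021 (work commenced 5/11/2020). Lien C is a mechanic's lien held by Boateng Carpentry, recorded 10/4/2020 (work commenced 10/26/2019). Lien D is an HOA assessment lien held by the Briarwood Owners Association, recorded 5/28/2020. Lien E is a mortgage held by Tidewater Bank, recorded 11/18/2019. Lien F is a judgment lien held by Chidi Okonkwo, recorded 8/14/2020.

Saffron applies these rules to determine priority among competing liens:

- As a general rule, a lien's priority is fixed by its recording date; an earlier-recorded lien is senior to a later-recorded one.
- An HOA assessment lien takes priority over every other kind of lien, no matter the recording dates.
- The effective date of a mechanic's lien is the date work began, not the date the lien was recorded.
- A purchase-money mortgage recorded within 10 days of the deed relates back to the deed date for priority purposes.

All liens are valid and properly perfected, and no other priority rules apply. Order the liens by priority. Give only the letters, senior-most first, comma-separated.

Adjusting effective dates: A was recorded within the 10-day window, so its effective date is the deed date 7/2/2020; B relates back to 5/11/2020 (work commenced); C's effective date is 10/26/2019, when work began.
D is an HOA assessment lien and takes priority over every other lien.
Ordering the rest by effective date: C (10/26/2019), E (11/18/2019), B (5/11/2020), A (7/2/2020), F (8/14/2020).

D, C, E, B, A, F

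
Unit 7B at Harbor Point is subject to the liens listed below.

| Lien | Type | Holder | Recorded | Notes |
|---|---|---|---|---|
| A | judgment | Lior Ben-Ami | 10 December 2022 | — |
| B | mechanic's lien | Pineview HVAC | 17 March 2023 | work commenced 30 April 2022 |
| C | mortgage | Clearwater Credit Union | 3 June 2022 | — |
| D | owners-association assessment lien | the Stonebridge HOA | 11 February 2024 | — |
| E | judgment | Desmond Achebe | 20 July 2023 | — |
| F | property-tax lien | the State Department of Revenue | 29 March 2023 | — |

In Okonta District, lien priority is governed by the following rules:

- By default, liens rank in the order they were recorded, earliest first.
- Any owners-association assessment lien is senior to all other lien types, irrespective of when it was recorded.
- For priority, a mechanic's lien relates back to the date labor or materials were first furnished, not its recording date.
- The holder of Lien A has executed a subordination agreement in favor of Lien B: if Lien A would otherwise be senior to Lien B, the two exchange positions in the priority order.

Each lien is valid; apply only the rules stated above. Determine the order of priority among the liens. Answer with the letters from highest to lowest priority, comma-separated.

Effective dates: B is treated as recorded 30 April 2022, the work-commencement date.
As an owners-association assessment lien, D is senior to every other lien.
The other liens, earliest effective date first: B (30 April 2022), C (3 June 2022), A (10 December 2022), F (29 March 2023), E (20 July 2023).
A is already junior to B, so the subordination agreement changes nothing.

D, B, C, A, F, E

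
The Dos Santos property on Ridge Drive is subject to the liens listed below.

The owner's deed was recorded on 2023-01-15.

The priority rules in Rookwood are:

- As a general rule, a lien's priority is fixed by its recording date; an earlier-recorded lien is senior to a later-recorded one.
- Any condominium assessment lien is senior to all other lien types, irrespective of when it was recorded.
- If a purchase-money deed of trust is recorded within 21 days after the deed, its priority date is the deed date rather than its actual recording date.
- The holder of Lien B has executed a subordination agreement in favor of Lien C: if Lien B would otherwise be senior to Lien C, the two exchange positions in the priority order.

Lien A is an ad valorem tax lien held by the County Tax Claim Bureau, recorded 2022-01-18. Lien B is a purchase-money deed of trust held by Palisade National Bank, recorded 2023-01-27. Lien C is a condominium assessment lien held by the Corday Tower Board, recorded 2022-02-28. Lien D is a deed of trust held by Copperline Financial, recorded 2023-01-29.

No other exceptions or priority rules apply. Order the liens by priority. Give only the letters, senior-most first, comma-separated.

C, A, B, D

Effective dates: B was recorded within the 21-day window, so its effective date is the deed date 2023-01-15.
C, as a condominium assessment lien, has superpriority and ranks first.
The other liens, earliest effective date first: A (2022-01-18), B (2023-01-15), D (2023-01-29).
B is already junior to C, so the subordination agreement changes nothing.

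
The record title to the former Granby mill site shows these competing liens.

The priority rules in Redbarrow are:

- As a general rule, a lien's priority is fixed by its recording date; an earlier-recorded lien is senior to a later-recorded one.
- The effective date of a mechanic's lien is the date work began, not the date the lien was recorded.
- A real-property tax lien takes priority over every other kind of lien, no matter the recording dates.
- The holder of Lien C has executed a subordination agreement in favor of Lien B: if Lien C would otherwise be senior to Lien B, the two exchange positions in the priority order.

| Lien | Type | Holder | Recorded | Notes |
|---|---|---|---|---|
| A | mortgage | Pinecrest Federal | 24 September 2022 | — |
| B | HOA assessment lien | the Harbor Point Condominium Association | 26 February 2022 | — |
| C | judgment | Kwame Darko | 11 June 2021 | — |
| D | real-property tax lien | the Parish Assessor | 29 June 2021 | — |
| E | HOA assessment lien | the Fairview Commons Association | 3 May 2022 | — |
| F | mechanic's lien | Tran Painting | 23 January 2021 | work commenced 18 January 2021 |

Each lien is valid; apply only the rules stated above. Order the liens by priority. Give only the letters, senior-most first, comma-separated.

D, F, B, C, E, A

First, effective dates: F relates back to 18 January 2021 (work commenced).
D is a real-property tax lien, so it outranks all other liens regardless of date.
Among the remaining liens, by effective date: F (18 January 2021), C (11 June 2021), B (26 February 2022), E (3 May 2022), A (24 September 2022).
C would otherwise be senior to B, so under the subordination agreement C and B exchange positions.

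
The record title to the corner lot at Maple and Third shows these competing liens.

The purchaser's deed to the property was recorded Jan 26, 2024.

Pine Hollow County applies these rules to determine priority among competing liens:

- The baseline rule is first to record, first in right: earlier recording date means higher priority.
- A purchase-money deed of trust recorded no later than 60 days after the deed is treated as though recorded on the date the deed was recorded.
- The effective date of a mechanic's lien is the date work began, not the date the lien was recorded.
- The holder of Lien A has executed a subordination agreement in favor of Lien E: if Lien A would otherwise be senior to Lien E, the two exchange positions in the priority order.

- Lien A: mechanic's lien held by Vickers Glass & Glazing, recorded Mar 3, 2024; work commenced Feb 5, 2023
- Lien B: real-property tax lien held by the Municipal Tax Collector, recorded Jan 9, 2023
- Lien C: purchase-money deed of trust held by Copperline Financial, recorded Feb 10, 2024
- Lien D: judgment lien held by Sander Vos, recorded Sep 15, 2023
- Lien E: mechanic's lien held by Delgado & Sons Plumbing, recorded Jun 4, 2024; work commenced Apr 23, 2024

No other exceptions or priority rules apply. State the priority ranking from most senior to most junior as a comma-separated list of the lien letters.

B, E, D, C, A

Adjusting effective dates: A is treated as recorded Feb 5, 2023, the work-commencement date; C's effective date is the deed date, Jan 26, 2024; E's effective date is Apr 23, 2024, when work began.
By effective date: B (Jan 9, 2023), A (Feb 5, 2023), D (Sep 15, 2023), C (Jan 26, 2024), E (Apr 23, 2024).
A would otherwise be senior to E, so under the subordination agreement A and E exchange positions.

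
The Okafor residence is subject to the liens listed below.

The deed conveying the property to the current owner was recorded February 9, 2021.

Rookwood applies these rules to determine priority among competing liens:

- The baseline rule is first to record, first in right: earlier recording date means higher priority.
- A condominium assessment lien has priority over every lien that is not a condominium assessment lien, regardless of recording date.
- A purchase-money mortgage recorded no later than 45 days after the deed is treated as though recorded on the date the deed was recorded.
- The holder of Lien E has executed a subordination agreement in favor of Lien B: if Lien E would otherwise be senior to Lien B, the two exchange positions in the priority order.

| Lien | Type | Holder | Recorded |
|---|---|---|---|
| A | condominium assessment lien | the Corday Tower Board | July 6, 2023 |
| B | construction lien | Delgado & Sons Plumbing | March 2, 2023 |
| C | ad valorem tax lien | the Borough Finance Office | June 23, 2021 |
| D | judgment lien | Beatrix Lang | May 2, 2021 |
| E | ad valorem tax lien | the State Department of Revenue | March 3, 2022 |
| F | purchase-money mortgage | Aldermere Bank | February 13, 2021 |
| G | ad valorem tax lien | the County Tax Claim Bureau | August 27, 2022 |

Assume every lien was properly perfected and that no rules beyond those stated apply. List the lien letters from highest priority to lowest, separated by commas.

Adjusting effective dates: F relates back to the deed date February 9, 2021.
A, as a condominium assessment lien, has superpriority and ranks first.
Ordering the rest by effective date: F (February 9, 2021), D (May 2, 2021), C (June 23, 2021), E (March 3, 2022), G (August 27, 2022), B (March 2, 2023).
The subordination applies — E was senior to B — so E and B swap.

A, F, D, C, B, G, E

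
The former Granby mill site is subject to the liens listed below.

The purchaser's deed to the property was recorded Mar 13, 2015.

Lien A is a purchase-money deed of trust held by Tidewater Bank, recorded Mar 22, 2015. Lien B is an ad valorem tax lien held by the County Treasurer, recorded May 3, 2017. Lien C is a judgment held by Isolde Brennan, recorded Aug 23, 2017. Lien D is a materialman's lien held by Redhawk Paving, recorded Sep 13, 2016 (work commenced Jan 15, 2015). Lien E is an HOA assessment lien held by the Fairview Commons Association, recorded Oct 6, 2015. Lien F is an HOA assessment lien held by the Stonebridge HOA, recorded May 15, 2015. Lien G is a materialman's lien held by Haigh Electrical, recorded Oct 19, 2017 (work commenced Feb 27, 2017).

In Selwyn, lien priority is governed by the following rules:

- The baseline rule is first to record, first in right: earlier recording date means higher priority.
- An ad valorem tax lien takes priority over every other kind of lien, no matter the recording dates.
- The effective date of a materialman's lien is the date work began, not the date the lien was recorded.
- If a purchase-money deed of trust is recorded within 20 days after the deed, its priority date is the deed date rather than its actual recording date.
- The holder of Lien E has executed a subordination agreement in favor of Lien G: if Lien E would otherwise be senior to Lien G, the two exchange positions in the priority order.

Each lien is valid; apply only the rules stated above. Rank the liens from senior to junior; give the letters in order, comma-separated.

B, D, A, F, G, E, C

First, effective dates: A relates back to the deed date Mar 13, 2015; D's effective date is Jan 15, 2015, when work began; G is treated as recorded Feb 27, 2017, the work-commencement date.
As an ad valorem tax lien, B is senior to every other lien.
Ordering the rest by effective date: D (Jan 15, 2015), A (Mar 13, 2015), F (May 15, 2015), E (Oct 6, 2015), G (Feb 27, 2017), C (Aug 23, 2017).
The subordination applies — E was senior to G — so E and G swap.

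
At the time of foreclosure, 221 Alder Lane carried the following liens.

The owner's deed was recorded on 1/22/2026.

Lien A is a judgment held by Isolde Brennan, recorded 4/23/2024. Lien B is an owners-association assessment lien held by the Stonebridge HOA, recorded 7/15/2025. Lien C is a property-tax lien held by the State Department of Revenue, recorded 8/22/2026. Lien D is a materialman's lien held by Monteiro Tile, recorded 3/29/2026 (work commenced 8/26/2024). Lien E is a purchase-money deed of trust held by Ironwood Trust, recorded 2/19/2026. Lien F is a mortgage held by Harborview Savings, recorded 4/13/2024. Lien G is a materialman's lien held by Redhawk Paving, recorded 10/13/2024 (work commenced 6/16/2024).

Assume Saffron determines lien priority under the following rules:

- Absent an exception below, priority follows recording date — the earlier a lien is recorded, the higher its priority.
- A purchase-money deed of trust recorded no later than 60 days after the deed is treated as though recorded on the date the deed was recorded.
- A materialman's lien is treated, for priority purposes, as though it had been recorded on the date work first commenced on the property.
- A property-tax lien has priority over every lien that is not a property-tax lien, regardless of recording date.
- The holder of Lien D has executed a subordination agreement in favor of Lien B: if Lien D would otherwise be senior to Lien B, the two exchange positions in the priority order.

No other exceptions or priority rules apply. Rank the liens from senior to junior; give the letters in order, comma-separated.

Effective dates after the stated exceptions: D is treated as recorded 8/26/2024, the work-commencement date; E's effective date is the deed date, 1/22/2026; G relates back to 6/16/2024 (work commenced).
As a property-tax lien, C is senior to every other lien.
Ordering the rest by effective date: F (4/13/2024), A (4/23/2024), G (6/16/2024), D (8/26/2024), B (7/15/2025), E (1/22/2026).
Because D would otherwise rank above B, the subordination swaps them.

C, F, A, G, B, D, E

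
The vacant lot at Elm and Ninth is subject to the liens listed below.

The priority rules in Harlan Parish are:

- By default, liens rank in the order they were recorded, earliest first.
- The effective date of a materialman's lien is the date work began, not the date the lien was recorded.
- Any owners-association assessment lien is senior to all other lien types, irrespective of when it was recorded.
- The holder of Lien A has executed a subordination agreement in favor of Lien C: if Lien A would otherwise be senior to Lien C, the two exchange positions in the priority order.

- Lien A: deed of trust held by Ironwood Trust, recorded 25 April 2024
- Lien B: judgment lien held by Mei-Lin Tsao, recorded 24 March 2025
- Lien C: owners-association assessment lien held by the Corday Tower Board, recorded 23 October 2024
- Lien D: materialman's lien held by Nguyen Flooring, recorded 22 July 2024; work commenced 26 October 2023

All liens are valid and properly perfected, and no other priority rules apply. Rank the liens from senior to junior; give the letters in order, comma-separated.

C, D, A, B

Effective dates: D's effective date is 26 October 2023, when work began.
C is an owners-association assessment lien and takes priority over every other lien.
Remaining liens by effective date: D (26 October 2023), A (25 April 2024), B (24 March 2025).
Since A is not senior to C, the subordination leaves the order unchanged.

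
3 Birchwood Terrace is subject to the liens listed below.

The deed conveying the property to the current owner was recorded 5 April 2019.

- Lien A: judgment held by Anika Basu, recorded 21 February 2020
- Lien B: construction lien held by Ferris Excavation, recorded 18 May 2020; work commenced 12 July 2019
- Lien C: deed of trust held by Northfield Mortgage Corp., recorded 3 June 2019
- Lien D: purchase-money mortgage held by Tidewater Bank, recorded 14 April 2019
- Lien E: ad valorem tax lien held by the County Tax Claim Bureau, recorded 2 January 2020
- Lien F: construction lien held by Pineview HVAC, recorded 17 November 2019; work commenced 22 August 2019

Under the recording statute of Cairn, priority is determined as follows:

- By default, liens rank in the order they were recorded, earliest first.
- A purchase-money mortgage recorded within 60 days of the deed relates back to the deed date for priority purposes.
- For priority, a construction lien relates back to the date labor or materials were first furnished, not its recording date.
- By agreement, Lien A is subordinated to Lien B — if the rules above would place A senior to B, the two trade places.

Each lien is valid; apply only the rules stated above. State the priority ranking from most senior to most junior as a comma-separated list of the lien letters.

First, effective dates: B is treated as recorded 12 July 2019, the work-commencement date; D relates back to the deed date 5 April 2019; F relates back to 22 August 2019 (work commenced).
Ordering by effective date: D (5 April 2019), C (3 June 2019), B (12 July 2019), F (22 August 2019), E (2 January 2020), A (21 February 2020).
A already ranks below B; the subordination has no effect.

D, C, B, F, E, A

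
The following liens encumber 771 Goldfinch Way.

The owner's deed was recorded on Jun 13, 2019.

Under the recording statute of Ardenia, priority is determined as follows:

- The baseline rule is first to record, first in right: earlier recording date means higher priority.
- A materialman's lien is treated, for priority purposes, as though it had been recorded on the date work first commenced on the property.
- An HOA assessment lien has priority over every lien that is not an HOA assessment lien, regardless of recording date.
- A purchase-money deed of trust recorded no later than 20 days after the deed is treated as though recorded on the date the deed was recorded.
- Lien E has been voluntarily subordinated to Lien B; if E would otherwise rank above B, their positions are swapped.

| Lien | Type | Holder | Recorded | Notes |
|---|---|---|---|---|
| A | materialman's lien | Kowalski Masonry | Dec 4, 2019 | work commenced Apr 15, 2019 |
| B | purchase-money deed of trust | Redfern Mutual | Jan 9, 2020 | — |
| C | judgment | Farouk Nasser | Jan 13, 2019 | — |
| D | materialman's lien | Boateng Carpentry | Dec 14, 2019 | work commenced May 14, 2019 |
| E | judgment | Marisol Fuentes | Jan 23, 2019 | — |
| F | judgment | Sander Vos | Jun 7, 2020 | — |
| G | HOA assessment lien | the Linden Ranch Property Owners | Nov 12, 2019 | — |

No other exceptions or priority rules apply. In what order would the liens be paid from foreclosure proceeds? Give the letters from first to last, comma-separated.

G, C, B, A, D, E, F

Adjusting effective dates: A's effective date is Apr 15, 2019, when work began; B missed the 20-day window (210 days after the deed), so its recording date stands; D is treated as recorded May 14, 2019, the work-commencement date.
As an HOA assessment lien, G is senior to every other lien.
The other liens, earliest effective date first: C (Jan 13, 2019), E (Jan 23, 2019), A (Apr 15, 2019), D (May 14, 2019), B (Jan 9, 2020), F (Jun 7, 2020).
Because E would otherwise rank above B, the subordination swaps them.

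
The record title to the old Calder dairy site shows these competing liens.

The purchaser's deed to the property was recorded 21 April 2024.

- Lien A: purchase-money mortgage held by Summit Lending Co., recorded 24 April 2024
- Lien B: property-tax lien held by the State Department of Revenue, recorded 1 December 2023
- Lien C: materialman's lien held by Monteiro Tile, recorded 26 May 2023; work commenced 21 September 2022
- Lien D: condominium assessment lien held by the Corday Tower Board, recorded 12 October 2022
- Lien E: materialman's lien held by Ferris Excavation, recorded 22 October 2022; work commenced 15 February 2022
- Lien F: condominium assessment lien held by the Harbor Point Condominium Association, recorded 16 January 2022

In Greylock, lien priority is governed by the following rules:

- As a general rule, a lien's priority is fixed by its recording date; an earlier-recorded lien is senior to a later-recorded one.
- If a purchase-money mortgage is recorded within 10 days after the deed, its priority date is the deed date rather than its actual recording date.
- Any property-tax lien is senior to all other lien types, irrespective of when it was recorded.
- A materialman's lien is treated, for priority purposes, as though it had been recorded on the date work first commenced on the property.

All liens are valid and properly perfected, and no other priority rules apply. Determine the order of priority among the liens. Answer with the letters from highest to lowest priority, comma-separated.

Effective dates: A's effective date is the deed date, 21 April 2024; C relates back to 21 September 2022 (work commenced); E's effective date is 15 February 2022, when work began.
As a property-tax lien, B is senior to every other lien.
Among the remaining liens, by effective date: F (16 January 2022), E (15 February 2022), C (21 September 2022), D (12 October 2022), A (21 April 2024).

B, F, E, C, D, A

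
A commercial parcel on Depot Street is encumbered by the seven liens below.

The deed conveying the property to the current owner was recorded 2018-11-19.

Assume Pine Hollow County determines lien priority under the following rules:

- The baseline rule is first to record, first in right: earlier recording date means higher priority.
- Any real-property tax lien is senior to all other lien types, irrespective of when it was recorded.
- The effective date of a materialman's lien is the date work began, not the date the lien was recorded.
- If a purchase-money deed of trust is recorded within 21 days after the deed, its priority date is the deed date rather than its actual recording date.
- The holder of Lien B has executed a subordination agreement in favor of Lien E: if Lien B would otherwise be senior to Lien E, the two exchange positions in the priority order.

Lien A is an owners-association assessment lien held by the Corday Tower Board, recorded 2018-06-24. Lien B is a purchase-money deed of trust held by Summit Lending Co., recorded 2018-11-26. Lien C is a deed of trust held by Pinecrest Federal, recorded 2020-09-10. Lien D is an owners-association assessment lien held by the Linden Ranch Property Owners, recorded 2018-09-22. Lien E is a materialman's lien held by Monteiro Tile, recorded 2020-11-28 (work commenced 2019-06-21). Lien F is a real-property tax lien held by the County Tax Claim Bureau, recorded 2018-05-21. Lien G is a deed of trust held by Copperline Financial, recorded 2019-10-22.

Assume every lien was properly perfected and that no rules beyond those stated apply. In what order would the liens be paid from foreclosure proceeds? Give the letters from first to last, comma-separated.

First, effective dates: B relates back to the deed date 2018-11-19; E is treated as recorded 2019-06-21, the work-commencement date.
F, as a real-property tax lien, has superpriority and ranks first.
Remaining liens by effective date: A (2018-06-24), D (2018-09-22), B (2018-11-19), E (2019-06-21), G (2019-10-22), C (2020-09-10).
B is senior to E before the subordination, so the two trade places.

F, A, D, E, B, G, C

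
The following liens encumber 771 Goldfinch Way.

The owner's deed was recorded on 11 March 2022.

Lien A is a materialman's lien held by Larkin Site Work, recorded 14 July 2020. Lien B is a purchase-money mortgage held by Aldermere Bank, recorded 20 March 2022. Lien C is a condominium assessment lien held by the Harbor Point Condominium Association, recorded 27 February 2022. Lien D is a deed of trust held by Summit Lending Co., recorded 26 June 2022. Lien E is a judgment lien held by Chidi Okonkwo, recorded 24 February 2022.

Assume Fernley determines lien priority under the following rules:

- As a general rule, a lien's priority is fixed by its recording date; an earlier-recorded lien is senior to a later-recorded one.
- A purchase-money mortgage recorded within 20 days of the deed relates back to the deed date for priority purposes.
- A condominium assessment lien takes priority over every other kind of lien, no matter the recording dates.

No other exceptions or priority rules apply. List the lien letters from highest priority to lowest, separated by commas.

C, A, E, B, D

Adjusting effective dates: B relates back to the deed date 11 March 2022.
C, as a condominium assessment lien, has superpriority and ranks first.
Remaining liens by effective date: A (14 July 2020), E (24 February 2022), B (11 March 2022), D (26 June 2022).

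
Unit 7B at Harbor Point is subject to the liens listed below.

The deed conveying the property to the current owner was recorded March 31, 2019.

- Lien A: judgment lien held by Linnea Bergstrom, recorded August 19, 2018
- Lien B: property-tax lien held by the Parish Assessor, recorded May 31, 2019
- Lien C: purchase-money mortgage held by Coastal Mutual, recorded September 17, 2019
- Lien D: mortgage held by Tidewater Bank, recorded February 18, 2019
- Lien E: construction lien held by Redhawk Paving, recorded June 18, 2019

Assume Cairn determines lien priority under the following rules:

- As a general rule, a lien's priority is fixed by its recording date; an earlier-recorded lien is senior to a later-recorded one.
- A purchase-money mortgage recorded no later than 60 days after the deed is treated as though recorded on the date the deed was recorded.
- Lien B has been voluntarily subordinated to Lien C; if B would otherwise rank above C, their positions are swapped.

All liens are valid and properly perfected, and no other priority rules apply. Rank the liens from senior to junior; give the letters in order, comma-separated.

Effective dates after the stated exceptions: C was recorded 170 days after the deed, outside the 60-day window, so it keeps its recording date.
By effective date: A (August 19, 2018), D (February 18, 2019), B (May 31, 2019), E (June 18, 2019), C (September 17, 2019).
The subordination applies — B was senior to C — so B and C swap.

A, D, C, E, B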